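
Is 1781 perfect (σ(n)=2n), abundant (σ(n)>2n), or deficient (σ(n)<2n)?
deficient

Proper divisors of 1781: sum = 1 + 13 + 137 = 151
Since 151 < 1781, 1781 is deficient.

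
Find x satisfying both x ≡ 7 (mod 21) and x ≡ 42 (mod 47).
700

Using Chinese Remainder Theorem:
M = 21 × 47 = 987
M1 = 47, M2 = 21
y1 = 47^(-1) mod 21 = 17
y2 = 21^(-1) mod 47 = 9
x = (7×47×17 + 42×21×9) mod 987 = 700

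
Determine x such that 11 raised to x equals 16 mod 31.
12

Baby-step giant-step with step n = ⌈√31⌉ = 6.
Baby steps 11^j mod 31 (j:value) for j=0..5: 0:1, 1:11, 2:28, 3:29, 4:9, 5:6.
Giant-step multiplier: 11^(-6) ≡ 11^(30-6) = 11^24 ≡ 8 (mod 31).
Giant steps γ_i = 16·8^i mod 31: γ_0=16, γ_1=4, γ_2=1 (in table at j=0).
x = i·n + j = 2·6 + 0 = 12.
Check: 11^12 ≡ 16 (mod 31).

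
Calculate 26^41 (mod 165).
26

Repeated squaring. Binary of 41 = 101001.
26^1 ≡ 26 (mod 165); 26^2 ≡ 16 (mod 165); 26^4 ≡ 91 (mod 165); 26^8 ≡ 31 (mod 165); 26^16 ≡ 136 (mod 165); 26^32 ≡ 16 (mod 165)
26^41 = 26^1 × 26^8 × 26^32 ≡ 26 (mod 165)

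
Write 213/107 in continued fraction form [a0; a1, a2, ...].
[1; 1, 106]

Euclidean algorithm steps:
213 = 1 × 107 + 106
107 = 1 × 106 + 1
106 = 106 × 1 + 0
Continued fraction: [1; 1, 106]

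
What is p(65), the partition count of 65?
2012558

p(n) counts ways to write n as a sum of positive integers (order ignored).
Euler's pentagonal recurrence: p(k) = p(k-1) + p(k-2) - p(k-5) - p(k-7) + p(k-12) + p(k-15) - ... (offsets j(3j∓1)/2, signs ++--, p(0)=1, p(<0)=0).
DP table for k = 0..64: p(0)=1, p(1)=1, p(2)=2, p(3)=3, p(4)=5, p(5)=7, p(6)=11, p(7)=15, p(8)=22, p(9)=30, p(10)=42, p(11)=56, p(12)=77, p(13)=101, p(14)=135, p(15)=176, p(16)=231, p(17)=297, p(18)=385, p(19)=490, p(20)=627, p(21)=792, p(22)=1002, p(23)=1255, p(24)=1575, p(25)=1958, p(26)=2436, p(27)=3010, p(28)=3718, p(29)=4565, p(30)=5604, p(31)=6842, p(32)=8349, p(33)=10143, p(34)=12310, p(35)=14883, p(36)=17977, p(37)=21637, p(38)=26015, p(39)=31185, p(40)=37338, p(41)=44583, p(42)=53174, p(43)=63261, p(44)=75175, p(45)=89134, p(46)=105558, p(47)=124754, p(48)=147273, p(49)=173525, p(50)=204226, p(51)=239943, p(52)=281589, p(53)=329931, p(54)=386155, p(55)=451276, p(56)=526823, p(57)=614154, p(58)=715220, p(59)=831820, p(60)=966467, p(61)=1121505, p(62)=1300156, p(63)=1505499, p(64)=1741630.
Final step: p(65) = p(64) + p(63) - p(60) - p(58) + p(53) + p(50) - p(43) - p(39) + p(30) + p(25) - p(14) - p(8)
= 1741630 + 1505499 - 966467 - 715220 + 329931 + 204226 - 63261 - 31185 + 5604 + 1958 - 135 - 22
= 2012558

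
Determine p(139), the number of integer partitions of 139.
13610949895

p(n) counts ways to write n as a sum of positive integers (order ignored).
Euler's pentagonal recurrence: p(k) = p(k-1) + p(k-2) - p(k-5) - p(k-7) + p(k-12) + p(k-15) - ... (offsets j(3j∓1)/2, signs ++--, p(0)=1, p(<0)=0).
DP table for k = 0..138: p(0)=1, p(1)=1, p(2)=2, p(3)=3, p(4)=5, p(5)=7, p(6)=11, p(7)=15, p(8)=22, p(9)=30, p(10)=42, p(11)=56, p(12)=77, p(13)=101, p(14)=135, p(15)=176, p(16)=231, p(17)=297, p(18)=385, p(19)=490, p(20)=627, p(21)=792, p(22)=1002, p(23)=1255, p(24)=1575, p(25)=1958, p(26)=2436, p(27)=3010, p(28)=3718, p(29)=4565, p(30)=5604, p(31)=6842, p(32)=8349, p(33)=10143, p(34)=12310, p(35)=14883, p(36)=17977, p(37)=21637, p(38)=26015, p(39)=31185, p(40)=37338, p(41)=44583, p(42)=53174, p(43)=63261, p(44)=75175, p(45)=89134, p(46)=105558, p(47)=124754, p(48)=147273, p(49)=173525, p(50)=204226, p(51)=239943, p(52)=281589, p(53)=329931, p(54)=386155, p(55)=451276, p(56)=526823, p(57)=614154, p(58)=715220, p(59)=831820, p(60)=966467, p(61)=1121505, p(62)=1300156, p(63)=1505499, p(64)=1741630, p(65)=2012558, p(66)=2323520, p(67)=2679689, p(68)=3087735, p(69)=3554345, p(70)=4087968, p(71)=4697205, p(72)=5392783, p(73)=6185689, p(74)=7089500, p(75)=8118264, p(76)=9289091, p(77)=10619863, p(78)=12132164, p(79)=13848650, p(80)=15796476, p(81)=18004327, p(82)=20506255, p(83)=23338469, p(84)=26543660, p(85)=30167357, p(86)=34262962, p(87)=38887673, p(88)=44108109, p(89)=49995925, p(90)=56634173, p(91)=64112359, p(92)=72533807, p(93)=82010177, p(94)=92669720, p(95)=104651419, p(96)=118114304, p(97)=133230930, p(98)=150198136, p(99)=169229875, p(100)=190569292, p(101)=214481126, p(102)=241265379, p(103)=271248950, p(104)=304801365, p(105)=342325709, p(106)=384276336, p(107)=431149389, p(108)=483502844, p(109)=541946240, p(110)=607163746, p(111)=679903203, p(112)=761002156, p(113)=851376628, p(114)=952050665, p(115)=1064144451, p(116)=1188908248, p(117)=1327710076, p(118)=1482074143, p(119)=1653668665, p(120)=1844349560, p(121)=2056148051, p(122)=2291320912, p(123)=2552338241, p(124)=2841940500, p(125)=3163127352, p(126)=3519222692, p(127)=3913864295, p(128)=4351078600, p(129)=4835271870, p(130)=5371315400, p(131)=5964539504, p(132)=6620830889, p(133)=7346629512, p(134)=8149040695, p(135)=9035836076, p(136)=10015581680, p(137)=11097645016, p(138)=12292341831.
Final step: p(139) = p(138) + p(137) - p(134) - p(132) + p(127) + p(124) - p(117) - p(113) + p(104) + p(99) - p(88) - p(82) + p(69) + p(62) - p(47) - p(39) + p(22) + p(13)
= 12292341831 + 11097645016 - 8149040695 - 6620830889 + 3913864295 + 2841940500 - 1327710076 - 851376628 + 304801365 + 169229875 - 44108109 - 20506255 + 3554345 + 1300156 - 124754 - 31185 + 1002 + 101
= 13610949895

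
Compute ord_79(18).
13

79 is prime, so ord(18) divides φ(79) = 78.
Divisors of 78: 1, 2, 3, 6, 13, 26, 39, 78.
Repeated squaring: 18^1 ≡ 18, 18^2 ≡ 8, 18^4 ≡ 64, 18^8 ≡ 67, 18^16 ≡ 65, 18^32 ≡ 38, 18^64 ≡ 22 (mod 79).
Test 18^d mod 79 for each divisor d in increasing order:
18^1 ≡ 18
18^2 ≡ 8
18^3 = 18^2·18^1 ≡ 65
18^6 = 18^4·18^2 ≡ 38
18^13 = 18^8·18^4·18^1 ≡ 1  ← first divisor giving 1
The order is 13.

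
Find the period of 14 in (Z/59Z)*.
58

59 is prime, so ord(14) divides φ(59) = 58.
Divisors of 58: 1, 2, 29, 58.
Repeated squaring: 14^1 ≡ 14, 14^2 ≡ 19, 14^4 ≡ 7, 14^8 ≡ 49, 14^16 ≡ 41, 14^32 ≡ 29 (mod 59).
Test 14^d mod 59 for each divisor d in increasing order:
14^1 ≡ 14
14^2 ≡ 19
14^29 = 14^16·14^8·14^4·14^1 ≡ 58
14^58 = 14^32·14^16·14^8·14^2 ≡ 1  ← first divisor giving 1
The order is 58.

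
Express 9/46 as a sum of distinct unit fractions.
1/6 + 1/35 + 1/2415

Greedy algorithm:
9/46: ceiling(46/9) = 6, use 1/6
2/69: ceiling(69/2) = 35, use 1/35
1/2415: ceiling(2415/1) = 2415, use 1/2415
Result: 9/46 = 1/6 + 1/35 + 1/2415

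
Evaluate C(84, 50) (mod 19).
0

Using Lucas' theorem:
Write n=84 and k=50 in base 19:
n in base 19: [4, 8]
k in base 19: [2, 12]
C(84,50) mod 19 = ∏ C(n_i, k_i) mod 19
Digit binomials (mod 19): C(4,2) = 6; C(8,12) = 0 (k_i > n_i)
Product: 6 × 0 = 0 ≡ 0 (mod 19)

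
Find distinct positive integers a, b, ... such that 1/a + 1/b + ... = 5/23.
1/5 + 1/58 + 1/6670

Greedy algorithm:
5/23: ceiling(23/5) = 5, use 1/5
2/115: ceiling(115/2) = 58, use 1/58
1/6670: ceiling(6670/1) = 6670, use 1/6670
Result: 5/23 = 1/5 + 1/58 + 1/6670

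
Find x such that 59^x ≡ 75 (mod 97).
24

Baby-step giant-step with step n = ⌈√97⌉ = 10.
Baby steps 59^j mod 97 (j:value) for j=0..9: 0:1, 1:59, 2:86, 3:30, 4:24, 5:58, 6:27, 7:41, 8:91, 9:34.
Giant-step multiplier: 59^(-10) ≡ 59^(96-10) = 59^86 ≡ 25 (mod 97).
Giant steps γ_i = 75·25^i mod 97: γ_0=75, γ_1=32, γ_2=24 (in table at j=4).
x = i·n + j = 2·10 + 4 = 24.
Check: 59^24 ≡ 75 (mod 97).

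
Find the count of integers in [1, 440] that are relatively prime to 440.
160

440 = 2^3 × 5 × 11
φ(n) = n × ∏(1 - 1/p) for each prime p dividing n
φ(440) = 440 × (1 - 1/2) × (1 - 1/5) × (1 - 1/11) = 160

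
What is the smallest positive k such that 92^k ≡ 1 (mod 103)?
51

103 is prime, so ord(92) divides φ(103) = 102.
Divisors of 102: 1, 2, 3, 6, 17, 34, 51, 102.
Repeated squaring: 92^1 ≡ 92, 92^2 ≡ 18, 92^4 ≡ 15, 92^8 ≡ 19, 92^16 ≡ 52, 92^32 ≡ 26, 92^64 ≡ 58 (mod 103).
Test 92^d mod 103 for each divisor d in increasing order:
92^1 ≡ 92
92^2 ≡ 18
92^3 = 92^2·92^1 ≡ 8
92^6 = 92^4·92^2 ≡ 64
92^17 = 92^16·92^1 ≡ 46
92^34 = 92^32·92^2 ≡ 56
92^51 = 92^32·92^16·92^2·92^1 ≡ 1  ← first divisor giving 1
The order is 51.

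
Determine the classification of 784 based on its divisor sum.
abundant

Proper divisors of 784: sum = 1 + 2 + 4 + 7 + 8 + 14 + 16 + 28 + 49 + 56 + 98 + 112 + 196 + 392 = 983
Since 983 > 784, 784 is abundant.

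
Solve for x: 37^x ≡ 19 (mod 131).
115

Baby-step giant-step with step n = ⌈√131⌉ = 12.
Baby steps 37^j mod 131 (j:value) for j=0..11: 0:1, 1:37, 2:59, 3:87, 4:75, 5:24, 6:102, 7:106, 8:123, 9:97, 10:52, 11:90.
Giant-step multiplier: 37^(-12) ≡ 37^(130-12) = 37^118 ≡ 81 (mod 131).
Giant steps γ_i = 19·81^i mod 131: γ_0=19, γ_1=98, γ_2=78, γ_3=30, γ_4=72, γ_5=68, γ_6=6, γ_7=93, γ_8=66, γ_9=106 (in table at j=7).
x = i·n + j = 9·12 + 7 = 115.
Check: 37^115 ≡ 19 (mod 131).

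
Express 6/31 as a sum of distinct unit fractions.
1/6 + 1/38 + 1/1767

Greedy algorithm:
6/31: ceiling(31/6) = 6, use 1/6
5/186: ceiling(186/5) = 38, use 1/38
1/1767: ceiling(1767/1) = 1767, use 1/1767
Result: 6/31 = 1/6 + 1/38 + 1/1767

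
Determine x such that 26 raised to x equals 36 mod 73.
52

Baby-step giant-step with step n = ⌈√73⌉ = 9.
Baby steps 26^j mod 73 (j:value) for j=0..8: 0:1, 1:26, 2:19, 3:56, 4:69, 5:42, 6:70, 7:68, 8:16.
Giant-step multiplier: 26^(-9) ≡ 26^(72-9) = 26^63 ≡ 63 (mod 73).
Giant steps γ_i = 36·63^i mod 73: γ_0=36, γ_1=5, γ_2=23, γ_3=62, γ_4=37, γ_5=68 (in table at j=7).
x = i·n + j = 5·9 + 7 = 52.
Check: 26^52 ≡ 36 (mod 73).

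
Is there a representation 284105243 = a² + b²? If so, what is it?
Not possible

Factorization: 284105243 = 61 × 167^3
By Fermat: n is sum of two squares iff every prime p ≡ 3 (mod 4) appears to even power.
Prime(s) ≡ 3 (mod 4) with odd exponent: [(167, 3)]
Therefore 284105243 cannot be expressed as a² + b².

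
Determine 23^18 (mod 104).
1

Repeated squaring. Binary of 18 = 10010.
23^1 ≡ 23 (mod 104); 23^2 ≡ 9 (mod 104); 23^4 ≡ 81 (mod 104); 23^8 ≡ 9 (mod 104); 23^16 ≡ 81 (mod 104)
23^18 = 23^2 × 23^16 ≡ 1 (mod 104)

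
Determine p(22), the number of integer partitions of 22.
1002

p(n) counts ways to write n as a sum of positive integers (order ignored).
Euler's pentagonal recurrence: p(k) = p(k-1) + p(k-2) - p(k-5) - p(k-7) + p(k-12) + p(k-15) - ... (offsets j(3j∓1)/2, signs ++--, p(0)=1, p(<0)=0).
DP table for k = 0..21: p(0)=1, p(1)=1, p(2)=2, p(3)=3, p(4)=5, p(5)=7, p(6)=11, p(7)=15, p(8)=22, p(9)=30, p(10)=42, p(11)=56, p(12)=77, p(13)=101, p(14)=135, p(15)=176, p(16)=231, p(17)=297, p(18)=385, p(19)=490, p(20)=627, p(21)=792.
Final step: p(22) = p(21) + p(20) - p(17) - p(15) + p(10) + p(7) - p(0)
= 792 + 627 - 297 - 176 + 42 + 15 - 1
= 1002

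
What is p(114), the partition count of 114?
952050665

p(n) counts ways to write n as a sum of positive integers (order ignored).
Euler's pentagonal recurrence: p(k) = p(k-1) + p(k-2) - p(k-5) - p(k-7) + p(k-12) + p(k-15) - ... (offsets j(3j∓1)/2, signs ++--, p(0)=1, p(<0)=0).
DP table for k = 0..113: p(0)=1, p(1)=1, p(2)=2, p(3)=3, p(4)=5, p(5)=7, p(6)=11, p(7)=15, p(8)=22, p(9)=30, p(10)=42, p(11)=56, p(12)=77, p(13)=101, p(14)=135, p(15)=176, p(16)=231, p(17)=297, p(18)=385, p(19)=490, p(20)=627, p(21)=792, p(22)=1002, p(23)=1255, p(24)=1575, p(25)=1958, p(26)=2436, p(27)=3010, p(28)=3718, p(29)=4565, p(30)=5604, p(31)=6842, p(32)=8349, p(33)=10143, p(34)=12310, p(35)=14883, p(36)=17977, p(37)=21637, p(38)=26015, p(39)=31185, p(40)=37338, p(41)=44583, p(42)=53174, p(43)=63261, p(44)=75175, p(45)=89134, p(46)=105558, p(47)=124754, p(48)=147273, p(49)=173525, p(50)=204226, p(51)=239943, p(52)=281589, p(53)=329931, p(54)=386155, p(55)=451276, p(56)=526823, p(57)=614154, p(58)=715220, p(59)=831820, p(60)=966467, p(61)=1121505, p(62)=1300156, p(63)=1505499, p(64)=1741630, p(65)=2012558, p(66)=2323520, p(67)=2679689, p(68)=3087735, p(69)=3554345, p(70)=4087968, p(71)=4697205, p(72)=5392783, p(73)=6185689, p(74)=7089500, p(75)=8118264, p(76)=9289091, p(77)=10619863, p(78)=12132164, p(79)=13848650, p(80)=15796476, p(81)=18004327, p(82)=20506255, p(83)=23338469, p(84)=26543660, p(85)=30167357, p(86)=34262962, p(87)=38887673, p(88)=44108109, p(89)=49995925, p(90)=56634173, p(91)=64112359, p(92)=72533807, p(93)=82010177, p(94)=92669720, p(95)=104651419, p(96)=118114304, p(97)=133230930, p(98)=150198136, p(99)=169229875, p(100)=190569292, p(101)=214481126, p(102)=241265379, p(103)=271248950, p(104)=304801365, p(105)=342325709, p(106)=384276336, p(107)=431149389, p(108)=483502844, p(109)=541946240, p(110)=607163746, p(111)=679903203, p(112)=761002156, p(113)=851376628.
Final step: p(114) = p(113) + p(112) - p(109) - p(107) + p(102) + p(99) - p(92) - p(88) + p(79) + p(74) - p(63) - p(57) + p(44) + p(37) - p(22) - p(14)
= 851376628 + 761002156 - 541946240 - 431149389 + 241265379 + 169229875 - 72533807 - 44108109 + 13848650 + 7089500 - 1505499 - 614154 + 75175 + 21637 - 1002 - 135
= 952050665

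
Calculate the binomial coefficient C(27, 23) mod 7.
1

Using Lucas' theorem:
Write n=27 and k=23 in base 7:
n in base 7: [3, 6]
k in base 7: [3, 2]
C(27,23) mod 7 = ∏ C(n_i, k_i) mod 7
Digit binomials (mod 7): C(3,3) = 1; C(6,2) = 15 ≡ 1
Product: 1 × 1 = 1 ≡ 1 (mod 7)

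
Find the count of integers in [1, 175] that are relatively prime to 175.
120

175 = 5^2 × 7
φ(n) = n × ∏(1 - 1/p) for each prime p dividing n
φ(175) = 175 × (1 - 1/5) × (1 - 1/7) = 120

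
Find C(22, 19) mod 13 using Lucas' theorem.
6

Using Lucas' theorem:
Write n=22 and k=19 in base 13:
n in base 13: [1, 9]
k in base 13: [1, 6]
C(22,19) mod 13 = ∏ C(n_i, k_i) mod 13
Digit binomials (mod 13): C(1,1) = 1; C(9,6) = 84 ≡ 6
Product: 1 × 6 = 6 ≡ 6 (mod 13)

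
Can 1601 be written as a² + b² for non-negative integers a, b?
1² + 40² (a=1, b=40)

Factorization: 1601 = 1601
By Fermat: n is sum of two squares iff every prime p ≡ 3 (mod 4) appears to even power.
All primes ≡ 3 (mod 4) appear to even power.
Search a = 0, 1, 2, … for 1601 - a² a perfect square: first hit at a = 1: 1601 - 1 = 1600 = 40².
1601 = 1² + 40² = 1 + 1600 ✓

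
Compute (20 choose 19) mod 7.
6

Using Lucas' theorem:
Write n=20 and k=19 in base 7:
n in base 7: [2, 6]
k in base 7: [2, 5]
C(20,19) mod 7 = ∏ C(n_i, k_i) mod 7
Digit binomials (mod 7): C(2,2) = 1; C(6,5) = 6
Product: 1 × 6 = 6 ≡ 6 (mod 7)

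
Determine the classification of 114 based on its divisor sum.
abundant

Proper divisors of 114: sum = 1 + 2 + 3 + 6 + 19 + 38 + 57 = 126
Since 126 > 114, 114 is abundant.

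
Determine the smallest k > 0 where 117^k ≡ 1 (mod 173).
43

173 is prime, so ord(117) divides φ(173) = 172.
Divisors of 172: 1, 2, 4, 43, 86, 172.
Repeated squaring: 117^1 ≡ 117, 117^2 ≡ 22, 117^4 ≡ 138, 117^8 ≡ 14, 117^16 ≡ 23, 117^32 ≡ 10, 117^64 ≡ 100, 117^128 ≡ 139 (mod 173).
Test 117^d mod 173 for each divisor d in increasing order:
117^1 ≡ 117
117^2 ≡ 22
117^4 ≡ 138
117^43 = 117^32·117^8·117^2·117^1 ≡ 1  ← first divisor giving 1
The order is 43.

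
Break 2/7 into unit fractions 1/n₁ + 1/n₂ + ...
1/4 + 1/28

Greedy algorithm:
2/7: ceiling(7/2) = 4, use 1/4
1/28: ceiling(28/1) = 28, use 1/28
Result: 2/7 = 1/4 + 1/28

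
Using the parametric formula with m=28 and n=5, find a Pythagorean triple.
(759, 280, 809)

Euclid's formula: a = m² - n², b = 2mn, c = m² + n²
m = 28, n = 5
a = 28² - 5² = 784 - 25 = 759
b = 2 × 28 × 5 = 280
c = 28² + 5² = 784 + 25 = 809
Verification: 759² + 280² = 576081 + 78400 = 654481 = 809² ✓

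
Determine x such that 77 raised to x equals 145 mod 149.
120

Baby-step giant-step with step n = ⌈√149⌉ = 13.
Baby steps 77^j mod 149 (j:value) for j=0..12: 0:1, 1:77, 2:118, 3:146, 4:67, 5:93, 6:9, 7:97, 8:19, 9:122, 10:7, 11:92, 12:81.
Giant-step multiplier: 77^(-13) ≡ 77^(148-13) = 77^135 ≡ 78 (mod 149).
Giant steps γ_i = 145·78^i mod 149: γ_0=145, γ_1=135, γ_2=100, γ_3=52, γ_4=33, γ_5=41, γ_6=69, γ_7=18, γ_8=63, γ_9=146 (in table at j=3).
x = i·n + j = 9·13 + 3 = 120.
Check: 77^120 ≡ 145 (mod 149).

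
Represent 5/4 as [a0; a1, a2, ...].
[1; 4]

Euclidean algorithm steps:
5 = 1 × 4 + 1
4 = 4 × 1 + 0
Continued fraction: [1; 4]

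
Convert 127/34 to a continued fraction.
[3; 1, 2, 1, 3, 2]

Euclidean algorithm steps:
127 = 3 × 34 + 25
34 = 1 × 25 + 9
25 = 2 × 9 + 7
9 = 1 × 7 + 2
7 = 3 × 2 + 1
2 = 2 × 1 + 0
Continued fraction: [3; 1, 2, 1, 3, 2]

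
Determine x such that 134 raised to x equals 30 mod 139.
40

Baby-step giant-step with step n = ⌈√139⌉ = 12.
Baby steps 134^j mod 139 (j:value) for j=0..11: 0:1, 1:134, 2:25, 3:14, 4:69, 5:72, 6:57, 7:132, 8:35, 9:103, 10:41, 11:73.
Giant-step multiplier: 134^(-12) ≡ 134^(138-12) = 134^126 ≡ 131 (mod 139).
Giant steps γ_i = 30·131^i mod 139: γ_0=30, γ_1=38, γ_2=113, γ_3=69 (in table at j=4).
x = i·n + j = 3·12 + 4 = 40.
Check: 134^40 ≡ 30 (mod 139).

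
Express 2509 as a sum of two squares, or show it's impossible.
3² + 50² (a=3, b=50)

Factorization: 2509 = 13 × 193
By Fermat: n is sum of two squares iff every prime p ≡ 3 (mod 4) appears to even power.
All primes ≡ 3 (mod 4) appear to even power.
Search a = 0, 1, 2, … for 2509 - a² a perfect square: first hit at a = 3: 2509 - 9 = 2500 = 50².
2509 = 3² + 50² = 9 + 2500 ✓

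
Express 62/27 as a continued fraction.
[2; 3, 2, 1, 2]

Euclidean algorithm steps:
62 = 2 × 27 + 8
27 = 3 × 8 + 3
8 = 2 × 3 + 2
3 = 1 × 2 + 1
2 = 2 × 1 + 0
Continued fraction: [2; 3, 2, 1, 2]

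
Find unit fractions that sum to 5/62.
1/13 + 1/269 + 1/216814

Greedy algorithm:
5/62: ceiling(62/5) = 13, use 1/13
3/806: ceiling(806/3) = 269, use 1/269
1/216814: ceiling(216814/1) = 216814, use 1/216814
Result: 5/62 = 1/13 + 1/269 + 1/216814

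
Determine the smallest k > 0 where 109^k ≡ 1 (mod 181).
36

181 is prime, so ord(109) divides φ(181) = 180.
Divisors of 180: 1, 2, 3, 4, 5, 6, 9, 10, 12, 15, 18, 20, 30, 36, 45, 60, 90, 180.
Repeated squaring: 109^1 ≡ 109, 109^2 ≡ 116, 109^4 ≡ 62, 109^8 ≡ 43, 109^16 ≡ 39, 109^32 ≡ 73, 109^64 ≡ 80, 109^128 ≡ 65 (mod 181).
Test 109^d mod 181 for each divisor d in increasing order:
109^1 ≡ 109
109^2 ≡ 116
109^3 = 109^2·109^1 ≡ 155
109^4 ≡ 62
109^5 = 109^4·109^1 ≡ 61
109^6 = 109^4·109^2 ≡ 133
109^9 = 109^8·109^1 ≡ 162
109^10 = 109^8·109^2 ≡ 101
109^12 = 109^8·109^4 ≡ 132
109^15 = 109^8·109^4·109^2·109^1 ≡ 7
109^18 = 109^16·109^2 ≡ 180
109^20 = 109^16·109^4 ≡ 65
109^30 = 109^16·109^8·109^4·109^2 ≡ 49
109^36 = 109^32·109^4 ≡ 1  ← first divisor giving 1
The order is 36.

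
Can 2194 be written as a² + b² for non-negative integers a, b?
13² + 45² (a=13, b=45)

Factorization: 2194 = 2 × 1097
By Fermat: n is sum of two squares iff every prime p ≡ 3 (mod 4) appears to even power.
All primes ≡ 3 (mod 4) appear to even power.
Search a = 0, 1, 2, … for 2194 - a² a perfect square: first hit at a = 13: 2194 - 169 = 2025 = 45².
2194 = 13² + 45² = 169 + 2025 ✓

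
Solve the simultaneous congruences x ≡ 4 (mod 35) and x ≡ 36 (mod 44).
564

Using Chinese Remainder Theorem:
M = 35 × 44 = 1540
M1 = 44, M2 = 35
y1 = 44^(-1) mod 35 = 4
y2 = 35^(-1) mod 44 = 39
x = (4×44×4 + 36×35×39) mod 1540 = 564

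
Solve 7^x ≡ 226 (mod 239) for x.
162

Baby-step giant-step with step n = ⌈√239⌉ = 16.
Baby steps 7^j mod 239 (j:value) for j=0..15: 0:1, 1:7, 2:49, 3:104, 4:11, 5:77, 6:61, 7:188, 8:121, 9:130, 10:193, 11:156, 12:136, 13:235, 14:211, 15:43.
Giant-step multiplier: 7^(-16) ≡ 7^(238-16) = 7^222 ≡ 27 (mod 239).
Giant steps γ_i = 226·27^i mod 239: γ_0=226, γ_1=127, γ_2=83, γ_3=90, γ_4=40, γ_5=124, γ_6=2, γ_7=54, γ_8=24, γ_9=170, γ_10=49 (in table at j=2).
x = i·n + j = 10·16 + 2 = 162.
Check: 7^162 ≡ 226 (mod 239).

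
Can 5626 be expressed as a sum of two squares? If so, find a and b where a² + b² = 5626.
1² + 75² (a=1, b=75)

Factorization: 5626 = 2 × 29 × 97
By Fermat: n is sum of two squares iff every prime p ≡ 3 (mod 4) appears to even power.
All primes ≡ 3 (mod 4) appear to even power.
Search a = 0, 1, 2, … for 5626 - a² a perfect square: first hit at a = 1: 5626 - 1 = 5625 = 75².
5626 = 1² + 75² = 1 + 5625 ✓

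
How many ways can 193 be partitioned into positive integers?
2168627105469

p(n) counts ways to write n as a sum of positive integers (order ignored).
Euler's pentagonal recurrence: p(k) = p(k-1) + p(k-2) - p(k-5) - p(k-7) + p(k-12) + p(k-15) - ... (offsets j(3j∓1)/2, signs ++--, p(0)=1, p(<0)=0).
DP table for k = 0..192: p(0)=1, p(1)=1, p(2)=2, p(3)=3, p(4)=5, p(5)=7, p(6)=11, p(7)=15, p(8)=22, p(9)=30, p(10)=42, p(11)=56, p(12)=77, p(13)=101, p(14)=135, p(15)=176, p(16)=231, p(17)=297, p(18)=385, p(19)=490, p(20)=627, p(21)=792, p(22)=1002, p(23)=1255, p(24)=1575, p(25)=1958, p(26)=2436, p(27)=3010, p(28)=3718, p(29)=4565, p(30)=5604, p(31)=6842, p(32)=8349, p(33)=10143, p(34)=12310, p(35)=14883, p(36)=17977, p(37)=21637, p(38)=26015, p(39)=31185, p(40)=37338, p(41)=44583, p(42)=53174, p(43)=63261, p(44)=75175, p(45)=89134, p(46)=105558, p(47)=124754, p(48)=147273, p(49)=173525, p(50)=204226, p(51)=239943, p(52)=281589, p(53)=329931, p(54)=386155, p(55)=451276, p(56)=526823, p(57)=614154, p(58)=715220, p(59)=831820, p(60)=966467, p(61)=1121505, p(62)=1300156, p(63)=1505499, p(64)=1741630, p(65)=2012558, p(66)=2323520, p(67)=2679689, p(68)=3087735, p(69)=3554345, p(70)=4087968, p(71)=4697205, p(72)=5392783, p(73)=6185689, p(74)=7089500, p(75)=8118264, p(76)=9289091, p(77)=10619863, p(78)=12132164, p(79)=13848650, p(80)=15796476, p(81)=18004327, p(82)=20506255, p(83)=23338469, p(84)=26543660, p(85)=30167357, p(86)=34262962, p(87)=38887673, p(88)=44108109, p(89)=49995925, p(90)=56634173, p(91)=64112359, p(92)=72533807, p(93)=82010177, p(94)=92669720, p(95)=104651419, p(96)=118114304, p(97)=133230930, p(98)=150198136, p(99)=169229875, p(100)=190569292, p(101)=214481126, p(102)=241265379, p(103)=271248950, p(104)=304801365, p(105)=342325709, p(106)=384276336, p(107)=431149389, p(108)=483502844, p(109)=541946240, p(110)=607163746, p(111)=679903203, p(112)=761002156, p(113)=851376628, p(114)=952050665, p(115)=1064144451, p(116)=1188908248, p(117)=1327710076, p(118)=1482074143, p(119)=1653668665, p(120)=1844349560, p(121)=2056148051, p(122)=2291320912, p(123)=2552338241, p(124)=2841940500, p(125)=3163127352, p(126)=3519222692, p(127)=3913864295, p(128)=4351078600, p(129)=4835271870, p(130)=5371315400, p(131)=5964539504, p(132)=6620830889, p(133)=7346629512, p(134)=8149040695, p(135)=9035836076, p(136)=10015581680, p(137)=11097645016, p(138)=12292341831, p(139)=13610949895, p(140)=15065878135, p(141)=16670689208, p(142)=18440293320, p(143)=20390982757, p(144)=22540654445, p(145)=24908858009, p(146)=27517052599, p(147)=30388671978, p(148)=33549419497, p(149)=37027355200, p(150)=40853235313, p(151)=45060624582, p(152)=49686288421, p(153)=54770336324, p(154)=60356673280, p(155)=66493182097, p(156)=73232243759, p(157)=80630964769, p(158)=88751778802, p(159)=97662728555, p(160)=107438159466, p(161)=118159068427, p(162)=129913904637, p(163)=142798995930, p(164)=156919475295, p(165)=172389800255, p(166)=189334822579, p(167)=207890420102, p(168)=228204732751, p(169)=250438925115, p(170)=274768617130, p(171)=301384802048, p(172)=330495499613, p(173)=362326859895, p(174)=397125074750, p(175)=435157697830, p(176)=476715857290, p(177)=522115831195, p(178)=571701605655, p(179)=625846753120, p(180)=684957390936, p(181)=749474411781, p(182)=819876908323, p(183)=896684817527, p(184)=980462880430, p(185)=1071823774337, p(186)=1171432692373, p(187)=1280011042268, p(188)=1398341745571, p(189)=1527273599625, p(190)=1667727404093, p(191)=1820701100652, p(192)=1987276856363.
Final step: p(193) = p(192) + p(191) - p(188) - p(186) + p(181) + p(178) - p(171) - p(167) + p(158) + p(153) - p(142) - p(136) + p(123) + p(116) - p(101) - p(93) + p(76) + p(67) - p(48) - p(38) + p(17) + p(6)
= 1987276856363 + 1820701100652 - 1398341745571 - 1171432692373 + 749474411781 + 571701605655 - 301384802048 - 207890420102 + 88751778802 + 54770336324 - 18440293320 - 10015581680 + 2552338241 + 1188908248 - 214481126 - 82010177 + 9289091 + 2679689 - 147273 - 26015 + 297 + 11
= 2168627105469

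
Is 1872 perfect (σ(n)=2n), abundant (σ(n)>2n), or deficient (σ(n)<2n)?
abundant

Proper divisors of 1872: sum = 1 + 2 + 3 + 4 + 6 + 8 + 9 + 12 + ... + 312 + 468 + 624 + 936 (29 divisors) = 3770
Since 3770 > 1872, 1872 is abundant.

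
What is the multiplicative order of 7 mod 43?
6

43 is prime, so ord(7) divides φ(43) = 42.
Divisors of 42: 1, 2, 3, 6, 7, 14, 21, 42.
Repeated squaring: 7^1 ≡ 7, 7^2 ≡ 6, 7^4 ≡ 36, 7^8 ≡ 6, 7^16 ≡ 36, 7^32 ≡ 6 (mod 43).
Test 7^d mod 43 for each divisor d in increasing order:
7^1 ≡ 7
7^2 ≡ 6
7^3 = 7^2·7^1 ≡ 42
7^6 = 7^4·7^2 ≡ 1  ← first divisor giving 1
The order is 6.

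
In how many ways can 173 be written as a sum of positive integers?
362326859895

p(n) counts ways to write n as a sum of positive integers (order ignored).
Euler's pentagonal recurrence: p(k) = p(k-1) + p(k-2) - p(k-5) - p(k-7) + p(k-12) + p(k-15) - ... (offsets j(3j∓1)/2, signs ++--, p(0)=1, p(<0)=0).
DP table for k = 0..172: p(0)=1, p(1)=1, p(2)=2, p(3)=3, p(4)=5, p(5)=7, p(6)=11, p(7)=15, p(8)=22, p(9)=30, p(10)=42, p(11)=56, p(12)=77, p(13)=101, p(14)=135, p(15)=176, p(16)=231, p(17)=297, p(18)=385, p(19)=490, p(20)=627, p(21)=792, p(22)=1002, p(23)=1255, p(24)=1575, p(25)=1958, p(26)=2436, p(27)=3010, p(28)=3718, p(29)=4565, p(30)=5604, p(31)=6842, p(32)=8349, p(33)=10143, p(34)=12310, p(35)=14883, p(36)=17977, p(37)=21637, p(38)=26015, p(39)=31185, p(40)=37338, p(41)=44583, p(42)=53174, p(43)=63261, p(44)=75175, p(45)=89134, p(46)=105558, p(47)=124754, p(48)=147273, p(49)=173525, p(50)=204226, p(51)=239943, p(52)=281589, p(53)=329931, p(54)=386155, p(55)=451276, p(56)=526823, p(57)=614154, p(58)=715220, p(59)=831820, p(60)=966467, p(61)=1121505, p(62)=1300156, p(63)=1505499, p(64)=1741630, p(65)=2012558, p(66)=2323520, p(67)=2679689, p(68)=3087735, p(69)=3554345, p(70)=4087968, p(71)=4697205, p(72)=5392783, p(73)=6185689, p(74)=7089500, p(75)=8118264, p(76)=9289091, p(77)=10619863, p(78)=12132164, p(79)=13848650, p(80)=15796476, p(81)=18004327, p(82)=20506255, p(83)=23338469, p(84)=26543660, p(85)=30167357, p(86)=34262962, p(87)=38887673, p(88)=44108109, p(89)=49995925, p(90)=56634173, p(91)=64112359, p(92)=72533807, p(93)=82010177, p(94)=92669720, p(95)=104651419, p(96)=118114304, p(97)=133230930, p(98)=150198136, p(99)=169229875, p(100)=190569292, p(101)=214481126, p(102)=241265379, p(103)=271248950, p(104)=304801365, p(105)=342325709, p(106)=384276336, p(107)=431149389, p(108)=483502844, p(109)=541946240, p(110)=607163746, p(111)=679903203, p(112)=761002156, p(113)=851376628, p(114)=952050665, p(115)=1064144451, p(116)=1188908248, p(117)=1327710076, p(118)=1482074143, p(119)=1653668665, p(120)=1844349560, p(121)=2056148051, p(122)=2291320912, p(123)=2552338241, p(124)=2841940500, p(125)=3163127352, p(126)=3519222692, p(127)=3913864295, p(128)=4351078600, p(129)=4835271870, p(130)=5371315400, p(131)=5964539504, p(132)=6620830889, p(133)=7346629512, p(134)=8149040695, p(135)=9035836076, p(136)=10015581680, p(137)=11097645016, p(138)=12292341831, p(139)=13610949895, p(140)=15065878135, p(141)=16670689208, p(142)=18440293320, p(143)=20390982757, p(144)=22540654445, p(145)=24908858009, p(146)=27517052599, p(147)=30388671978, p(148)=33549419497, p(149)=37027355200, p(150)=40853235313, p(151)=45060624582, p(152)=49686288421, p(153)=54770336324, p(154)=60356673280, p(155)=66493182097, p(156)=73232243759, p(157)=80630964769, p(158)=88751778802, p(159)=97662728555, p(160)=107438159466, p(161)=118159068427, p(162)=129913904637, p(163)=142798995930, p(164)=156919475295, p(165)=172389800255, p(166)=189334822579, p(167)=207890420102, p(168)=228204732751, p(169)=250438925115, p(170)=274768617130, p(171)=301384802048, p(172)=330495499613.
Final step: p(173) = p(172) + p(171) - p(168) - p(166) + p(161) + p(158) - p(151) - p(147) + p(138) + p(133) - p(122) - p(116) + p(103) + p(96) - p(81) - p(73) + p(56) + p(47) - p(28) - p(18)
= 330495499613 + 301384802048 - 228204732751 - 189334822579 + 118159068427 + 88751778802 - 45060624582 - 30388671978 + 12292341831 + 7346629512 - 2291320912 - 1188908248 + 271248950 + 118114304 - 18004327 - 6185689 + 526823 + 124754 - 3718 - 385
= 362326859895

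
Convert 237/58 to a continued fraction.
[4; 11, 1, 1, 2]

Euclidean algorithm steps:
237 = 4 × 58 + 5
58 = 11 × 5 + 3
5 = 1 × 3 + 2
3 = 1 × 2 + 1
2 = 2 × 1 + 0
Continued fraction: [4; 11, 1, 1, 2]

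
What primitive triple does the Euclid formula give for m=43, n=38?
(405, 3268, 3293)

Euclid's formula: a = m² - n², b = 2mn, c = m² + n²
m = 43, n = 38
a = 43² - 38² = 1849 - 1444 = 405
b = 2 × 43 × 38 = 3268
c = 43² + 38² = 1849 + 1444 = 3293
Verification: 405² + 3268² = 164025 + 10679824 = 10843849 = 3293² ✓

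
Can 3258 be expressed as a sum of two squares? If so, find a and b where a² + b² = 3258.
3² + 57² (a=3, b=57)

Factorization: 3258 = 2 × 3^2 × 181
By Fermat: n is sum of two squares iff every prime p ≡ 3 (mod 4) appears to even power.
All primes ≡ 3 (mod 4) appear to even power.
Search a = 0, 1, 2, … for 3258 - a² a perfect square: first hit at a = 3: 3258 - 9 = 3249 = 57².
3258 = 3² + 57² = 9 + 3249 ✓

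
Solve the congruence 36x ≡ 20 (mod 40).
x ≡ 5 (mod 10)

gcd(36, 40) = 4, which divides 20, so solutions exist.
Divide through by 4: 9x ≡ 5 (mod 10).
Find 9^(-1) mod 10 by the extended Euclidean algorithm:
10 = 1 × 9 + 1  ⟹  1 = (1)·10 + (-1)·9
So (-1)·9 ≡ 1 (mod 10), i.e. 9^(-1) ≡ -1 ≡ 9 (mod 10).
x ≡ 9 × 5 = 45 ≡ 5 (mod 10).
Check: 36 × 5 = 180 ≡ 20 (mod 40).
x ≡ 5 (mod 10), giving 4 solutions mod 40.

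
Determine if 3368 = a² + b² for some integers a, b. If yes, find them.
2² + 58² (a=2, b=58)

Factorization: 3368 = 2^3 × 421
By Fermat: n is sum of two squares iff every prime p ≡ 3 (mod 4) appears to even power.
All primes ≡ 3 (mod 4) appear to even power.
Search a = 0, 1, 2, … for 3368 - a² a perfect square: first hit at a = 2: 3368 - 4 = 3364 = 58².
3368 = 2² + 58² = 4 + 3364 ✓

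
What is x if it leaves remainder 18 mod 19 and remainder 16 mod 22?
170

Using Chinese Remainder Theorem:
M = 19 × 22 = 418
M1 = 22, M2 = 19
y1 = 22^(-1) mod 19 = 13
y2 = 19^(-1) mod 22 = 7
x = (18×22×13 + 16×19×7) mod 418 = 170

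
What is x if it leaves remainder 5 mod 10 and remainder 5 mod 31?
5

Using Chinese Remainder Theorem:
M = 10 × 31 = 310
M1 = 31, M2 = 10
y1 = 31^(-1) mod 10 = 1
y2 = 10^(-1) mod 31 = 28
x = (5×31×1 + 5×10×28) mod 310 = 5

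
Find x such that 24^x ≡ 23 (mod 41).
12

Baby-step giant-step with step n = ⌈√41⌉ = 7.
Baby steps 24^j mod 41 (j:value) for j=0..6: 0:1, 1:24, 2:2, 3:7, 4:4, 5:14, 6:8.
Giant-step multiplier: 24^(-7) ≡ 24^(40-7) = 24^33 ≡ 22 (mod 41).
Giant steps γ_i = 23·22^i mod 41: γ_0=23, γ_1=14 (in table at j=5).
x = i·n + j = 1·7 + 5 = 12.
Check: 24^12 ≡ 23 (mod 41).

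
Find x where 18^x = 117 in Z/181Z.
12

Baby-step giant-step with step n = ⌈√181⌉ = 14.
Baby steps 18^j mod 181 (j:value) for j=0..13: 0:1, 1:18, 2:143, 3:40, 4:177, 5:109, 6:152, 7:21, 8:16, 9:107, 10:116, 11:97, 12:117, 13:115.
h = 117 is already in the table at j=12, so x = 12.
Check: 18^12 ≡ 117 (mod 181).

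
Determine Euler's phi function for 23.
22

23 = 23
φ(n) = n × ∏(1 - 1/p) for each prime p dividing n
φ(23) = 23 × (1 - 1/23) = 22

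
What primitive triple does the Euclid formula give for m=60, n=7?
(3551, 840, 3649)

Euclid's formula: a = m² - n², b = 2mn, c = m² + n²
m = 60, n = 7
a = 60² - 7² = 3600 - 49 = 3551
b = 2 × 60 × 7 = 840
c = 60² + 7² = 3600 + 49 = 3649
Verification: 3551² + 840² = 12609601 + 705600 = 13315201 = 3649² ✓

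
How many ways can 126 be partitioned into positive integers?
3519222692

p(n) counts ways to write n as a sum of positive integers (order ignored).
Euler's pentagonal recurrence: p(k) = p(k-1) + p(k-2) - p(k-5) - p(k-7) + p(k-12) + p(k-15) - ... (offsets j(3j∓1)/2, signs ++--, p(0)=1, p(<0)=0).
DP table for k = 0..125: p(0)=1, p(1)=1, p(2)=2, p(3)=3, p(4)=5, p(5)=7, p(6)=11, p(7)=15, p(8)=22, p(9)=30, p(10)=42, p(11)=56, p(12)=77, p(13)=101, p(14)=135, p(15)=176, p(16)=231, p(17)=297, p(18)=385, p(19)=490, p(20)=627, p(21)=792, p(22)=1002, p(23)=1255, p(24)=1575, p(25)=1958, p(26)=2436, p(27)=3010, p(28)=3718, p(29)=4565, p(30)=5604, p(31)=6842, p(32)=8349, p(33)=10143, p(34)=12310, p(35)=14883, p(36)=17977, p(37)=21637, p(38)=26015, p(39)=31185, p(40)=37338, p(41)=44583, p(42)=53174, p(43)=63261, p(44)=75175, p(45)=89134, p(46)=105558, p(47)=124754, p(48)=147273, p(49)=173525, p(50)=204226, p(51)=239943, p(52)=281589, p(53)=329931, p(54)=386155, p(55)=451276, p(56)=526823, p(57)=614154, p(58)=715220, p(59)=831820, p(60)=966467, p(61)=1121505, p(62)=1300156, p(63)=1505499, p(64)=1741630, p(65)=2012558, p(66)=2323520, p(67)=2679689, p(68)=3087735, p(69)=3554345, p(70)=4087968, p(71)=4697205, p(72)=5392783, p(73)=6185689, p(74)=7089500, p(75)=8118264, p(76)=9289091, p(77)=10619863, p(78)=12132164, p(79)=13848650, p(80)=15796476, p(81)=18004327, p(82)=20506255, p(83)=23338469, p(84)=26543660, p(85)=30167357, p(86)=34262962, p(87)=38887673, p(88)=44108109, p(89)=49995925, p(90)=56634173, p(91)=64112359, p(92)=72533807, p(93)=82010177, p(94)=92669720, p(95)=104651419, p(96)=118114304, p(97)=133230930, p(98)=150198136, p(99)=169229875, p(100)=190569292, p(101)=214481126, p(102)=241265379, p(103)=271248950, p(104)=304801365, p(105)=342325709, p(106)=384276336, p(107)=431149389, p(108)=483502844, p(109)=541946240, p(110)=607163746, p(111)=679903203, p(112)=761002156, p(113)=851376628, p(114)=952050665, p(115)=1064144451, p(116)=1188908248, p(117)=1327710076, p(118)=1482074143, p(119)=1653668665, p(120)=1844349560, p(121)=2056148051, p(122)=2291320912, p(123)=2552338241, p(124)=2841940500, p(125)=3163127352.
Final step: p(126) = p(125) + p(124) - p(121) - p(119) + p(114) + p(111) - p(104) - p(100) + p(91) + p(86) - p(75) - p(69) + p(56) + p(49) - p(34) - p(26) + p(9) + p(0)
= 3163127352 + 2841940500 - 2056148051 - 1653668665 + 952050665 + 679903203 - 304801365 - 190569292 + 64112359 + 34262962 - 8118264 - 3554345 + 526823 + 173525 - 12310 - 2436 + 30 + 1
= 3519222692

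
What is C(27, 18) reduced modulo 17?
10

Using Lucas' theorem:
Write n=27 and k=18 in base 17:
n in base 17: [1, 10]
k in base 17: [1, 1]
C(27,18) mod 17 = ∏ C(n_i, k_i) mod 17
Digit binomials (mod 17): C(1,1) = 1; C(10,1) = 10
Product: 1 × 10 = 10 ≡ 10 (mod 17)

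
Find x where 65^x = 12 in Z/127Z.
37

Baby-step giant-step with step n = ⌈√127⌉ = 12.
Baby steps 65^j mod 127 (j:value) for j=0..11: 0:1, 1:65, 2:34, 3:51, 4:13, 5:83, 6:61, 7:28, 8:42, 9:63, 10:31, 11:110.
Giant-step multiplier: 65^(-12) ≡ 65^(126-12) = 65^114 ≡ 117 (mod 127).
Giant steps γ_i = 12·117^i mod 127: γ_0=12, γ_1=7, γ_2=57, γ_3=65 (in table at j=1).
x = i·n + j = 3·12 + 1 = 37.
Check: 65^37 ≡ 12 (mod 127).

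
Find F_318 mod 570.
524

Matrix identity: Q^n = [[F_(n+1), F_n], [F_n, F_(n-1)]] with Q = [[1,1],[1,0]].
n = 318 = 100111110₂. Square-and-multiply, entries mod 570:
Q^1 = [[1,1],[1,0]]
Q^2 = (Q^1)² = [[2,1],[1,1]]
Q^4 = (Q^2)² = [[5,3],[3,2]]
Q^9 = (Q^4)²·Q = [[55,34],[34,21]]
Q^19 = (Q^9)²·Q = [[495,191],[191,304]]
Q^39 = (Q^19)²·Q = [[345,496],[496,419]]
Q^79 = (Q^39)²·Q = [[135,241],[241,464]]
Q^159 = (Q^79)²·Q = [[75,496],[496,149]]
Q^318 = (Q^159)² = [[271,524],[524,317]]
F_318 mod 570 = Q^318[0][1] = 524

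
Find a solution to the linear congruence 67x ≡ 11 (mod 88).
x ≡ 33 (mod 88)

gcd(67, 88) = 1, which divides 11, so solutions exist.
Find 67^(-1) mod 88 by the extended Euclidean algorithm:
88 = 1 × 67 + 21  ⟹  21 = (1)·88 + (-1)·67
67 = 3 × 21 + 4  ⟹  4 = (-3)·88 + (4)·67
21 = 5 × 4 + 1  ⟹  1 = (16)·88 + (-21)·67
So (-21)·67 ≡ 1 (mod 88), i.e. 67^(-1) ≡ -21 ≡ 67 (mod 88).
x ≡ 67 × 11 = 737 ≡ 33 (mod 88).
Check: 67 × 33 = 2211 ≡ 11 (mod 88).
Unique solution: x ≡ 33 (mod 88)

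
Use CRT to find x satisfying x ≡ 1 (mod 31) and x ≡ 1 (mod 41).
1

Using Chinese Remainder Theorem:
M = 31 × 41 = 1271
M1 = 41, M2 = 31
y1 = 41^(-1) mod 31 = 28
y2 = 31^(-1) mod 41 = 4
x = (1×41×28 + 1×31×4) mod 1271 = 1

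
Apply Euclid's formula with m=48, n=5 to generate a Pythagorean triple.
(2279, 480, 2329)

Euclid's formula: a = m² - n², b = 2mn, c = m² + n²
m = 48, n = 5
a = 48² - 5² = 2304 - 25 = 2279
b = 2 × 48 × 5 = 480
c = 48² + 5² = 2304 + 25 = 2329
Verification: 2279² + 480² = 5193841 + 230400 = 5424241 = 2329² ✓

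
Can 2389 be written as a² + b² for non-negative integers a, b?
25² + 42² (a=25, b=42)

Factorization: 2389 = 2389
By Fermat: n is sum of two squares iff every prime p ≡ 3 (mod 4) appears to even power.
All primes ≡ 3 (mod 4) appear to even power.
Search a = 0, 1, 2, … for 2389 - a² a perfect square: first hit at a = 25: 2389 - 625 = 1764 = 42².
2389 = 25² + 42² = 625 + 1764 ✓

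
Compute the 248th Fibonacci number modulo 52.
49

Matrix identity: Q^n = [[F_(n+1), F_n], [F_n, F_(n-1)]] with Q = [[1,1],[1,0]].
n = 248 = 11111000₂. Square-and-multiply, entries mod 52:
Q^1 = [[1,1],[1,0]]
Q^3 = (Q^1)²·Q = [[3,2],[2,1]]
Q^7 = (Q^3)²·Q = [[21,13],[13,8]]
Q^15 = (Q^7)²·Q = [[51,38],[38,13]]
Q^31 = (Q^15)²·Q = [[29,41],[41,40]]
Q^62 = (Q^31)² = [[26,21],[21,5]]
Q^124 = (Q^62)² = [[25,27],[27,50]]
Q^248 = (Q^124)² = [[2,49],[49,5]]
F_248 mod 52 = Q^248[0][1] = 49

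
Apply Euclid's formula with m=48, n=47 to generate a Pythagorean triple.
(95, 4512, 4513)

Euclid's formula: a = m² - n², b = 2mn, c = m² + n²
m = 48, n = 47
a = 48² - 47² = 2304 - 2209 = 95
b = 2 × 48 × 47 = 4512
c = 48² + 47² = 2304 + 2209 = 4513
Verification: 95² + 4512² = 9025 + 20358144 = 20367169 = 4513² ✓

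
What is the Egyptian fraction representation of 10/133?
1/14 + 1/266

Greedy algorithm:
10/133: ceiling(133/10) = 14, use 1/14
1/266: ceiling(266/1) = 266, use 1/266
Result: 10/133 = 1/14 + 1/266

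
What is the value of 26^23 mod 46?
26

Repeated squaring. Binary of 23 = 10111.
26^1 ≡ 26 (mod 46); 26^2 ≡ 32 (mod 46); 26^4 ≡ 12 (mod 46); 26^8 ≡ 6 (mod 46); 26^16 ≡ 36 (mod 46)
26^23 = 26^1 × 26^2 × 26^4 × 26^16 ≡ 26 (mod 46)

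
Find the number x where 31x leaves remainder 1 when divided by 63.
61

gcd(31, 63) = 1, so the inverse exists.
Extended Euclidean algorithm on (63, 31):
63 = 2 × 31 + 1  ⟹  1 = (1)·63 + (-2)·31
So (-2)·31 ≡ 1 (mod 63), i.e. 31^(-1) ≡ -2 ≡ 61 (mod 63).
Check: 31 × 61 = 1891 ≡ 1 (mod 63)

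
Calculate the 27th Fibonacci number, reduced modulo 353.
150

Matrix identity: Q^n = [[F_(n+1), F_n], [F_n, F_(n-1)]] with Q = [[1,1],[1,0]].
n = 27 = 11011₂. Square-and-multiply, entries mod 353:
Q^1 = [[1,1],[1,0]]
Q^3 = (Q^1)²·Q = [[3,2],[2,1]]
Q^6 = (Q^3)² = [[13,8],[8,5]]
Q^13 = (Q^6)²·Q = [[24,233],[233,144]]
Q^27 = (Q^13)²·Q = [[111,150],[150,314]]
F_27 mod 353 = Q^27[0][1] = 150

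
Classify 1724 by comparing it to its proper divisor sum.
deficient

Proper divisors of 1724: sum = 1 + 2 + 4 + 431 + 862 = 1300
Since 1300 < 1724, 1724 is deficient.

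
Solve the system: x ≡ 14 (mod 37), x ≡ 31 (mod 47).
125

Using Chinese Remainder Theorem:
M = 37 × 47 = 1739
M1 = 47, M2 = 37
y1 = 47^(-1) mod 37 = 26
y2 = 37^(-1) mod 47 = 14
x = (14×47×26 + 31×37×14) mod 1739 = 125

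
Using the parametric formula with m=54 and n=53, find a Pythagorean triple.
(107, 5724, 5725)

Euclid's formula: a = m² - n², b = 2mn, c = m² + n²
m = 54, n = 53
a = 54² - 53² = 2916 - 2809 = 107
b = 2 × 54 × 53 = 5724
c = 54² + 53² = 2916 + 2809 = 5725
Verification: 107² + 5724² = 11449 + 32764176 = 32775625 = 5725² ✓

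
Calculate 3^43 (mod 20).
7

Repeated squaring. Binary of 43 = 101011.
3^1 ≡ 3 (mod 20); 3^2 ≡ 9 (mod 20); 3^4 ≡ 1 (mod 20); 3^8 ≡ 1 (mod 20); 3^16 ≡ 1 (mod 20); 3^32 ≡ 1 (mod 20)
3^43 = 3^1 × 3^2 × 3^8 × 3^32 ≡ 7 (mod 20)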